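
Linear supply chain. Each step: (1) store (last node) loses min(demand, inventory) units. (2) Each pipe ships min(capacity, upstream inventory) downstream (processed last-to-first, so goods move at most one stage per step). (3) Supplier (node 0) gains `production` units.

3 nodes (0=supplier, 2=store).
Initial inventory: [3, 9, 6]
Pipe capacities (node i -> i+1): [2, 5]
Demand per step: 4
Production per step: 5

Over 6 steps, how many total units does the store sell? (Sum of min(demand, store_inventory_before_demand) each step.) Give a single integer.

Answer: 23

Derivation:
Step 1: sold=4 (running total=4) -> [6 6 7]
Step 2: sold=4 (running total=8) -> [9 3 8]
Step 3: sold=4 (running total=12) -> [12 2 7]
Step 4: sold=4 (running total=16) -> [15 2 5]
Step 5: sold=4 (running total=20) -> [18 2 3]
Step 6: sold=3 (running total=23) -> [21 2 2]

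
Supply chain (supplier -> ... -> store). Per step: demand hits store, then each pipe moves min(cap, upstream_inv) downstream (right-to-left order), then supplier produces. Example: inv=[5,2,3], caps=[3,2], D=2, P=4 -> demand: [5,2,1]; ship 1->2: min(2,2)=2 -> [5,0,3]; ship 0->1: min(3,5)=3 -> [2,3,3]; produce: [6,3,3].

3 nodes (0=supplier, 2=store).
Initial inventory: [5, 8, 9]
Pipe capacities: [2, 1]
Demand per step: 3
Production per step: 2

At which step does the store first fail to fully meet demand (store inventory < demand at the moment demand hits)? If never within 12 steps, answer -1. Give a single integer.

Step 1: demand=3,sold=3 ship[1->2]=1 ship[0->1]=2 prod=2 -> [5 9 7]
Step 2: demand=3,sold=3 ship[1->2]=1 ship[0->1]=2 prod=2 -> [5 10 5]
Step 3: demand=3,sold=3 ship[1->2]=1 ship[0->1]=2 prod=2 -> [5 11 3]
Step 4: demand=3,sold=3 ship[1->2]=1 ship[0->1]=2 prod=2 -> [5 12 1]
Step 5: demand=3,sold=1 ship[1->2]=1 ship[0->1]=2 prod=2 -> [5 13 1]
Step 6: demand=3,sold=1 ship[1->2]=1 ship[0->1]=2 prod=2 -> [5 14 1]
Step 7: demand=3,sold=1 ship[1->2]=1 ship[0->1]=2 prod=2 -> [5 15 1]
Step 8: demand=3,sold=1 ship[1->2]=1 ship[0->1]=2 prod=2 -> [5 16 1]
Step 9: demand=3,sold=1 ship[1->2]=1 ship[0->1]=2 prod=2 -> [5 17 1]
Step 10: demand=3,sold=1 ship[1->2]=1 ship[0->1]=2 prod=2 -> [5 18 1]
Step 11: demand=3,sold=1 ship[1->2]=1 ship[0->1]=2 prod=2 -> [5 19 1]
Step 12: demand=3,sold=1 ship[1->2]=1 ship[0->1]=2 prod=2 -> [5 20 1]
First stockout at step 5

5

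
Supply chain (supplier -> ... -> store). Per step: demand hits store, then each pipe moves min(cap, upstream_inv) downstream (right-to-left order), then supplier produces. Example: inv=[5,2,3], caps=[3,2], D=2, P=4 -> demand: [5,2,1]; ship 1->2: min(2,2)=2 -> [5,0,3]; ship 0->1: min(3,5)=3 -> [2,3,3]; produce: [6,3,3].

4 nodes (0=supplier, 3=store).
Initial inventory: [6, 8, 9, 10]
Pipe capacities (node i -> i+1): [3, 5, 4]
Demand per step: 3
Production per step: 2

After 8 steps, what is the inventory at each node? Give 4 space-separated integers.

Step 1: demand=3,sold=3 ship[2->3]=4 ship[1->2]=5 ship[0->1]=3 prod=2 -> inv=[5 6 10 11]
Step 2: demand=3,sold=3 ship[2->3]=4 ship[1->2]=5 ship[0->1]=3 prod=2 -> inv=[4 4 11 12]
Step 3: demand=3,sold=3 ship[2->3]=4 ship[1->2]=4 ship[0->1]=3 prod=2 -> inv=[3 3 11 13]
Step 4: demand=3,sold=3 ship[2->3]=4 ship[1->2]=3 ship[0->1]=3 prod=2 -> inv=[2 3 10 14]
Step 5: demand=3,sold=3 ship[2->3]=4 ship[1->2]=3 ship[0->1]=2 prod=2 -> inv=[2 2 9 15]
Step 6: demand=3,sold=3 ship[2->3]=4 ship[1->2]=2 ship[0->1]=2 prod=2 -> inv=[2 2 7 16]
Step 7: demand=3,sold=3 ship[2->3]=4 ship[1->2]=2 ship[0->1]=2 prod=2 -> inv=[2 2 5 17]
Step 8: demand=3,sold=3 ship[2->3]=4 ship[1->2]=2 ship[0->1]=2 prod=2 -> inv=[2 2 3 18]

2 2 3 18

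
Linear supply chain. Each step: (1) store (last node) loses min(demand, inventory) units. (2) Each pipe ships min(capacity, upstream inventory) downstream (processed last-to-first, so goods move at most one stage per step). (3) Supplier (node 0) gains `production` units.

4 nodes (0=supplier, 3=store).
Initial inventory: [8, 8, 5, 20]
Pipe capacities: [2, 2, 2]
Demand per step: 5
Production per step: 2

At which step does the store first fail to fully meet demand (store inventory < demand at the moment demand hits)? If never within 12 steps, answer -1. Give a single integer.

Step 1: demand=5,sold=5 ship[2->3]=2 ship[1->2]=2 ship[0->1]=2 prod=2 -> [8 8 5 17]
Step 2: demand=5,sold=5 ship[2->3]=2 ship[1->2]=2 ship[0->1]=2 prod=2 -> [8 8 5 14]
Step 3: demand=5,sold=5 ship[2->3]=2 ship[1->2]=2 ship[0->1]=2 prod=2 -> [8 8 5 11]
Step 4: demand=5,sold=5 ship[2->3]=2 ship[1->2]=2 ship[0->1]=2 prod=2 -> [8 8 5 8]
Step 5: demand=5,sold=5 ship[2->3]=2 ship[1->2]=2 ship[0->1]=2 prod=2 -> [8 8 5 5]
Step 6: demand=5,sold=5 ship[2->3]=2 ship[1->2]=2 ship[0->1]=2 prod=2 -> [8 8 5 2]
Step 7: demand=5,sold=2 ship[2->3]=2 ship[1->2]=2 ship[0->1]=2 prod=2 -> [8 8 5 2]
Step 8: demand=5,sold=2 ship[2->3]=2 ship[1->2]=2 ship[0->1]=2 prod=2 -> [8 8 5 2]
Step 9: demand=5,sold=2 ship[2->3]=2 ship[1->2]=2 ship[0->1]=2 prod=2 -> [8 8 5 2]
Step 10: demand=5,sold=2 ship[2->3]=2 ship[1->2]=2 ship[0->1]=2 prod=2 -> [8 8 5 2]
Step 11: demand=5,sold=2 ship[2->3]=2 ship[1->2]=2 ship[0->1]=2 prod=2 -> [8 8 5 2]
Step 12: demand=5,sold=2 ship[2->3]=2 ship[1->2]=2 ship[0->1]=2 prod=2 -> [8 8 5 2]
First stockout at step 7

7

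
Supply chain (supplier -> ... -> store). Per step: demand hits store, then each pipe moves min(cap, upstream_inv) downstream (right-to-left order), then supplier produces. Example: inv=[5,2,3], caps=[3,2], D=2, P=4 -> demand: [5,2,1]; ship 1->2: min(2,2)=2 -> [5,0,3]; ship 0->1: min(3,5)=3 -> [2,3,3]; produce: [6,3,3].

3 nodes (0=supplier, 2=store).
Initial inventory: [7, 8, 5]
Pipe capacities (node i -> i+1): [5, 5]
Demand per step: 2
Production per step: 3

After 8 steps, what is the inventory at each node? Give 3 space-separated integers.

Step 1: demand=2,sold=2 ship[1->2]=5 ship[0->1]=5 prod=3 -> inv=[5 8 8]
Step 2: demand=2,sold=2 ship[1->2]=5 ship[0->1]=5 prod=3 -> inv=[3 8 11]
Step 3: demand=2,sold=2 ship[1->2]=5 ship[0->1]=3 prod=3 -> inv=[3 6 14]
Step 4: demand=2,sold=2 ship[1->2]=5 ship[0->1]=3 prod=3 -> inv=[3 4 17]
Step 5: demand=2,sold=2 ship[1->2]=4 ship[0->1]=3 prod=3 -> inv=[3 3 19]
Step 6: demand=2,sold=2 ship[1->2]=3 ship[0->1]=3 prod=3 -> inv=[3 3 20]
Step 7: demand=2,sold=2 ship[1->2]=3 ship[0->1]=3 prod=3 -> inv=[3 3 21]
Step 8: demand=2,sold=2 ship[1->2]=3 ship[0->1]=3 prod=3 -> inv=[3 3 22]

3 3 22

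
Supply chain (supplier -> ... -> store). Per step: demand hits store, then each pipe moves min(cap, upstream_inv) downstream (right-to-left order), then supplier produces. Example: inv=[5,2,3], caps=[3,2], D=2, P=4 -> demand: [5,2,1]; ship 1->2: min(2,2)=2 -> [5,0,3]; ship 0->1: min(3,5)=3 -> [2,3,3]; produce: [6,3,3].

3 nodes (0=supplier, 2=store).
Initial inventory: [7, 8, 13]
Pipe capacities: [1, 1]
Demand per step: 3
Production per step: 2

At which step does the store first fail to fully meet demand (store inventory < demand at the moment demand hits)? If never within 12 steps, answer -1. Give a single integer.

Step 1: demand=3,sold=3 ship[1->2]=1 ship[0->1]=1 prod=2 -> [8 8 11]
Step 2: demand=3,sold=3 ship[1->2]=1 ship[0->1]=1 prod=2 -> [9 8 9]
Step 3: demand=3,sold=3 ship[1->2]=1 ship[0->1]=1 prod=2 -> [10 8 7]
Step 4: demand=3,sold=3 ship[1->2]=1 ship[0->1]=1 prod=2 -> [11 8 5]
Step 5: demand=3,sold=3 ship[1->2]=1 ship[0->1]=1 prod=2 -> [12 8 3]
Step 6: demand=3,sold=3 ship[1->2]=1 ship[0->1]=1 prod=2 -> [13 8 1]
Step 7: demand=3,sold=1 ship[1->2]=1 ship[0->1]=1 prod=2 -> [14 8 1]
Step 8: demand=3,sold=1 ship[1->2]=1 ship[0->1]=1 prod=2 -> [15 8 1]
Step 9: demand=3,sold=1 ship[1->2]=1 ship[0->1]=1 prod=2 -> [16 8 1]
Step 10: demand=3,sold=1 ship[1->2]=1 ship[0->1]=1 prod=2 -> [17 8 1]
Step 11: demand=3,sold=1 ship[1->2]=1 ship[0->1]=1 prod=2 -> [18 8 1]
Step 12: demand=3,sold=1 ship[1->2]=1 ship[0->1]=1 prod=2 -> [19 8 1]
First stockout at step 7

7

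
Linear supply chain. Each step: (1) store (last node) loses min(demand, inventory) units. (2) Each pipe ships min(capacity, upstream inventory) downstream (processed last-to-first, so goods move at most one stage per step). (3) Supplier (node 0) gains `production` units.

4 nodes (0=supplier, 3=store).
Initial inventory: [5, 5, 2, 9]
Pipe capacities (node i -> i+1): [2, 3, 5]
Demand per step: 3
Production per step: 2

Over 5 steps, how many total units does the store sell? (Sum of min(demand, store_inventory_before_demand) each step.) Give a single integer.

Answer: 15

Derivation:
Step 1: sold=3 (running total=3) -> [5 4 3 8]
Step 2: sold=3 (running total=6) -> [5 3 3 8]
Step 3: sold=3 (running total=9) -> [5 2 3 8]
Step 4: sold=3 (running total=12) -> [5 2 2 8]
Step 5: sold=3 (running total=15) -> [5 2 2 7]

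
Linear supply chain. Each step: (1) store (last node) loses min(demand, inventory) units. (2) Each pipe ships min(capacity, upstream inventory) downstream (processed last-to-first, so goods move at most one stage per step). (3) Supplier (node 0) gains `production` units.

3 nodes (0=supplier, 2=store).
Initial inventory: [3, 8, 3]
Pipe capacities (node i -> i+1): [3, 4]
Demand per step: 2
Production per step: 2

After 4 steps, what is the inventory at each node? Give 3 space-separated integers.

Step 1: demand=2,sold=2 ship[1->2]=4 ship[0->1]=3 prod=2 -> inv=[2 7 5]
Step 2: demand=2,sold=2 ship[1->2]=4 ship[0->1]=2 prod=2 -> inv=[2 5 7]
Step 3: demand=2,sold=2 ship[1->2]=4 ship[0->1]=2 prod=2 -> inv=[2 3 9]
Step 4: demand=2,sold=2 ship[1->2]=3 ship[0->1]=2 prod=2 -> inv=[2 2 10]

2 2 10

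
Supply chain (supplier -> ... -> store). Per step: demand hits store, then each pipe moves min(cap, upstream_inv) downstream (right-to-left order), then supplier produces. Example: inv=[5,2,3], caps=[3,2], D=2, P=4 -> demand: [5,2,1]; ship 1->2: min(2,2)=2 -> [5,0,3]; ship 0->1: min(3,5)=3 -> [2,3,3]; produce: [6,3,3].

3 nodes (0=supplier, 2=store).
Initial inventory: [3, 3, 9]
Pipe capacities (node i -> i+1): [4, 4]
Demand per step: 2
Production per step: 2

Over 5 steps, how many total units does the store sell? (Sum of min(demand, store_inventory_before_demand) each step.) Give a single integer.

Answer: 10

Derivation:
Step 1: sold=2 (running total=2) -> [2 3 10]
Step 2: sold=2 (running total=4) -> [2 2 11]
Step 3: sold=2 (running total=6) -> [2 2 11]
Step 4: sold=2 (running total=8) -> [2 2 11]
Step 5: sold=2 (running total=10) -> [2 2 11]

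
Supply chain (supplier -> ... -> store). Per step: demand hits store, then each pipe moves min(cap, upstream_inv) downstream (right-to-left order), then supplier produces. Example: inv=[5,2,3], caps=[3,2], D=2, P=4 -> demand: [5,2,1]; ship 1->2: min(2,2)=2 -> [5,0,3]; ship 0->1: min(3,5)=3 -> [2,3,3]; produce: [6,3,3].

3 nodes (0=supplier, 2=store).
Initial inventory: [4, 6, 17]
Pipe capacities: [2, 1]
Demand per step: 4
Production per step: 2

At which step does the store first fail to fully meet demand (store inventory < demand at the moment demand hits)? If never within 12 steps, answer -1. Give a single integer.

Step 1: demand=4,sold=4 ship[1->2]=1 ship[0->1]=2 prod=2 -> [4 7 14]
Step 2: demand=4,sold=4 ship[1->2]=1 ship[0->1]=2 prod=2 -> [4 8 11]
Step 3: demand=4,sold=4 ship[1->2]=1 ship[0->1]=2 prod=2 -> [4 9 8]
Step 4: demand=4,sold=4 ship[1->2]=1 ship[0->1]=2 prod=2 -> [4 10 5]
Step 5: demand=4,sold=4 ship[1->2]=1 ship[0->1]=2 prod=2 -> [4 11 2]
Step 6: demand=4,sold=2 ship[1->2]=1 ship[0->1]=2 prod=2 -> [4 12 1]
Step 7: demand=4,sold=1 ship[1->2]=1 ship[0->1]=2 prod=2 -> [4 13 1]
Step 8: demand=4,sold=1 ship[1->2]=1 ship[0->1]=2 prod=2 -> [4 14 1]
Step 9: demand=4,sold=1 ship[1->2]=1 ship[0->1]=2 prod=2 -> [4 15 1]
Step 10: demand=4,sold=1 ship[1->2]=1 ship[0->1]=2 prod=2 -> [4 16 1]
Step 11: demand=4,sold=1 ship[1->2]=1 ship[0->1]=2 prod=2 -> [4 17 1]
Step 12: demand=4,sold=1 ship[1->2]=1 ship[0->1]=2 prod=2 -> [4 18 1]
First stockout at step 6

6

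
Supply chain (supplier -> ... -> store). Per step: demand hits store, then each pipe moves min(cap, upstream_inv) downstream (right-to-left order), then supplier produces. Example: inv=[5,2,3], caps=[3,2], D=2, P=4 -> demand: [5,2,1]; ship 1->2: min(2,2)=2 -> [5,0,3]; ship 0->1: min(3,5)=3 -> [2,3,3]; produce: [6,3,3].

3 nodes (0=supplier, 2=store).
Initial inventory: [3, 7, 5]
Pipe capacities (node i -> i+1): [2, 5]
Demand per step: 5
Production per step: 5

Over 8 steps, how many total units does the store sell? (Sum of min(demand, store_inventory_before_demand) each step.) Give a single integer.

Answer: 24

Derivation:
Step 1: sold=5 (running total=5) -> [6 4 5]
Step 2: sold=5 (running total=10) -> [9 2 4]
Step 3: sold=4 (running total=14) -> [12 2 2]
Step 4: sold=2 (running total=16) -> [15 2 2]
Step 5: sold=2 (running total=18) -> [18 2 2]
Step 6: sold=2 (running total=20) -> [21 2 2]
Step 7: sold=2 (running total=22) -> [24 2 2]
Step 8: sold=2 (running total=24) -> [27 2 2]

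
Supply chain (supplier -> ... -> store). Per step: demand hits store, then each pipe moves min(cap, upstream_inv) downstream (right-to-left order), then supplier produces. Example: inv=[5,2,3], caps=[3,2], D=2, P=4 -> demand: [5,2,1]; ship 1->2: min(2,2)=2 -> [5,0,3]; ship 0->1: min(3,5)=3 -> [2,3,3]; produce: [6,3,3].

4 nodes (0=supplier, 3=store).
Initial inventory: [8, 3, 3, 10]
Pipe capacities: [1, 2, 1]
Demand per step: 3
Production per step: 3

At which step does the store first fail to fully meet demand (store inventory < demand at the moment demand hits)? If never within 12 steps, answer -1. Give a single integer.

Step 1: demand=3,sold=3 ship[2->3]=1 ship[1->2]=2 ship[0->1]=1 prod=3 -> [10 2 4 8]
Step 2: demand=3,sold=3 ship[2->3]=1 ship[1->2]=2 ship[0->1]=1 prod=3 -> [12 1 5 6]
Step 3: demand=3,sold=3 ship[2->3]=1 ship[1->2]=1 ship[0->1]=1 prod=3 -> [14 1 5 4]
Step 4: demand=3,sold=3 ship[2->3]=1 ship[1->2]=1 ship[0->1]=1 prod=3 -> [16 1 5 2]
Step 5: demand=3,sold=2 ship[2->3]=1 ship[1->2]=1 ship[0->1]=1 prod=3 -> [18 1 5 1]
Step 6: demand=3,sold=1 ship[2->3]=1 ship[1->2]=1 ship[0->1]=1 prod=3 -> [20 1 5 1]
Step 7: demand=3,sold=1 ship[2->3]=1 ship[1->2]=1 ship[0->1]=1 prod=3 -> [22 1 5 1]
Step 8: demand=3,sold=1 ship[2->3]=1 ship[1->2]=1 ship[0->1]=1 prod=3 -> [24 1 5 1]
Step 9: demand=3,sold=1 ship[2->3]=1 ship[1->2]=1 ship[0->1]=1 prod=3 -> [26 1 5 1]
Step 10: demand=3,sold=1 ship[2->3]=1 ship[1->2]=1 ship[0->1]=1 prod=3 -> [28 1 5 1]
Step 11: demand=3,sold=1 ship[2->3]=1 ship[1->2]=1 ship[0->1]=1 prod=3 -> [30 1 5 1]
Step 12: demand=3,sold=1 ship[2->3]=1 ship[1->2]=1 ship[0->1]=1 prod=3 -> [32 1 5 1]
First stockout at step 5

5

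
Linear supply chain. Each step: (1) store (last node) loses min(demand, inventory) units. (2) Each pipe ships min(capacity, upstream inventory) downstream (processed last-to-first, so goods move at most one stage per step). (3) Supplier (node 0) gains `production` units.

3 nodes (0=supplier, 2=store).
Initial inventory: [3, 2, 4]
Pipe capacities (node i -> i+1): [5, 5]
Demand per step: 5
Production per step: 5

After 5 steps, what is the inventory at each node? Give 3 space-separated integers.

Step 1: demand=5,sold=4 ship[1->2]=2 ship[0->1]=3 prod=5 -> inv=[5 3 2]
Step 2: demand=5,sold=2 ship[1->2]=3 ship[0->1]=5 prod=5 -> inv=[5 5 3]
Step 3: demand=5,sold=3 ship[1->2]=5 ship[0->1]=5 prod=5 -> inv=[5 5 5]
Step 4: demand=5,sold=5 ship[1->2]=5 ship[0->1]=5 prod=5 -> inv=[5 5 5]
Step 5: demand=5,sold=5 ship[1->2]=5 ship[0->1]=5 prod=5 -> inv=[5 5 5]

5 5 5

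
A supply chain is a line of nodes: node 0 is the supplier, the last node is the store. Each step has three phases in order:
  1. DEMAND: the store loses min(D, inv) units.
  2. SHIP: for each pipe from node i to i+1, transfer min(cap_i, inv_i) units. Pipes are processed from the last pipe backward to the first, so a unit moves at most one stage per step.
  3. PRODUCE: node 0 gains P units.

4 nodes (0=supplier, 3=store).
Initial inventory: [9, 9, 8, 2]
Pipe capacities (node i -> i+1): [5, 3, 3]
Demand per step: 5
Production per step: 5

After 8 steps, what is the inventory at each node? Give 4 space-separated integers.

Step 1: demand=5,sold=2 ship[2->3]=3 ship[1->2]=3 ship[0->1]=5 prod=5 -> inv=[9 11 8 3]
Step 2: demand=5,sold=3 ship[2->3]=3 ship[1->2]=3 ship[0->1]=5 prod=5 -> inv=[9 13 8 3]
Step 3: demand=5,sold=3 ship[2->3]=3 ship[1->2]=3 ship[0->1]=5 prod=5 -> inv=[9 15 8 3]
Step 4: demand=5,sold=3 ship[2->3]=3 ship[1->2]=3 ship[0->1]=5 prod=5 -> inv=[9 17 8 3]
Step 5: demand=5,sold=3 ship[2->3]=3 ship[1->2]=3 ship[0->1]=5 prod=5 -> inv=[9 19 8 3]
Step 6: demand=5,sold=3 ship[2->3]=3 ship[1->2]=3 ship[0->1]=5 prod=5 -> inv=[9 21 8 3]
Step 7: demand=5,sold=3 ship[2->3]=3 ship[1->2]=3 ship[0->1]=5 prod=5 -> inv=[9 23 8 3]
Step 8: demand=5,sold=3 ship[2->3]=3 ship[1->2]=3 ship[0->1]=5 prod=5 -> inv=[9 25 8 3]

9 25 8 3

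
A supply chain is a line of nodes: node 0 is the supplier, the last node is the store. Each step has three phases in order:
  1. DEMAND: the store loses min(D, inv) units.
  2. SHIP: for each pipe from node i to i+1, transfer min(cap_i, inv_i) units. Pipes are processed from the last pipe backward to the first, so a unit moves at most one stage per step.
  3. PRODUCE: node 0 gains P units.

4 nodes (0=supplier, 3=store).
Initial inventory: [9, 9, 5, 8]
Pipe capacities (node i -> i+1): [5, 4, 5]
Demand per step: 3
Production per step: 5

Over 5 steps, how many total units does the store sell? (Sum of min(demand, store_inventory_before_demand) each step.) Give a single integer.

Step 1: sold=3 (running total=3) -> [9 10 4 10]
Step 2: sold=3 (running total=6) -> [9 11 4 11]
Step 3: sold=3 (running total=9) -> [9 12 4 12]
Step 4: sold=3 (running total=12) -> [9 13 4 13]
Step 5: sold=3 (running total=15) -> [9 14 4 14]

Answer: 15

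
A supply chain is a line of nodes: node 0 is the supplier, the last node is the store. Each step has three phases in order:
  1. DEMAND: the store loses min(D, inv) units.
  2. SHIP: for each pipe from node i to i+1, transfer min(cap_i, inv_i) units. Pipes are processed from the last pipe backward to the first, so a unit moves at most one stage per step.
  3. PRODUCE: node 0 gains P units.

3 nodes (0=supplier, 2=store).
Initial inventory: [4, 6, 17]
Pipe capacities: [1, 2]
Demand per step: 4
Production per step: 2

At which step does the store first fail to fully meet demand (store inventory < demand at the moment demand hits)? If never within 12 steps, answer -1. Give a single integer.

Step 1: demand=4,sold=4 ship[1->2]=2 ship[0->1]=1 prod=2 -> [5 5 15]
Step 2: demand=4,sold=4 ship[1->2]=2 ship[0->1]=1 prod=2 -> [6 4 13]
Step 3: demand=4,sold=4 ship[1->2]=2 ship[0->1]=1 prod=2 -> [7 3 11]
Step 4: demand=4,sold=4 ship[1->2]=2 ship[0->1]=1 prod=2 -> [8 2 9]
Step 5: demand=4,sold=4 ship[1->2]=2 ship[0->1]=1 prod=2 -> [9 1 7]
Step 6: demand=4,sold=4 ship[1->2]=1 ship[0->1]=1 prod=2 -> [10 1 4]
Step 7: demand=4,sold=4 ship[1->2]=1 ship[0->1]=1 prod=2 -> [11 1 1]
Step 8: demand=4,sold=1 ship[1->2]=1 ship[0->1]=1 prod=2 -> [12 1 1]
Step 9: demand=4,sold=1 ship[1->2]=1 ship[0->1]=1 prod=2 -> [13 1 1]
Step 10: demand=4,sold=1 ship[1->2]=1 ship[0->1]=1 prod=2 -> [14 1 1]
Step 11: demand=4,sold=1 ship[1->2]=1 ship[0->1]=1 prod=2 -> [15 1 1]
Step 12: demand=4,sold=1 ship[1->2]=1 ship[0->1]=1 prod=2 -> [16 1 1]
First stockout at step 8

8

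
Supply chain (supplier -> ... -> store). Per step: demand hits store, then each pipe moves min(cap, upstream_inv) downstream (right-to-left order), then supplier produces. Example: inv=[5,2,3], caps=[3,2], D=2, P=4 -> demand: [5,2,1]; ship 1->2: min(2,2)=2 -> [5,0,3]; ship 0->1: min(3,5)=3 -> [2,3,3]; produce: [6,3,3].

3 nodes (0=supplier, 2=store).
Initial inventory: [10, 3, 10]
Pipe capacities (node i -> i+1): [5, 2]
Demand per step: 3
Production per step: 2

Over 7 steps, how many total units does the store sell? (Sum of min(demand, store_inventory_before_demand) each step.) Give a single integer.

Step 1: sold=3 (running total=3) -> [7 6 9]
Step 2: sold=3 (running total=6) -> [4 9 8]
Step 3: sold=3 (running total=9) -> [2 11 7]
Step 4: sold=3 (running total=12) -> [2 11 6]
Step 5: sold=3 (running total=15) -> [2 11 5]
Step 6: sold=3 (running total=18) -> [2 11 4]
Step 7: sold=3 (running total=21) -> [2 11 3]

Answer: 21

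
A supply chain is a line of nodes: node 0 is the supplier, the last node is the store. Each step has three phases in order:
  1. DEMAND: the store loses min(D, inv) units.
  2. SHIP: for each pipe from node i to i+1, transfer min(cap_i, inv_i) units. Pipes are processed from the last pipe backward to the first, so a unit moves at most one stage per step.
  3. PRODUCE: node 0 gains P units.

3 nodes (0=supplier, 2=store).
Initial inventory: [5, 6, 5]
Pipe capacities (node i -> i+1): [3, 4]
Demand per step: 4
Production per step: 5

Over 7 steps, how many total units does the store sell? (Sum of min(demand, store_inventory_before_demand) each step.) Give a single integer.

Answer: 26

Derivation:
Step 1: sold=4 (running total=4) -> [7 5 5]
Step 2: sold=4 (running total=8) -> [9 4 5]
Step 3: sold=4 (running total=12) -> [11 3 5]
Step 4: sold=4 (running total=16) -> [13 3 4]
Step 5: sold=4 (running total=20) -> [15 3 3]
Step 6: sold=3 (running total=23) -> [17 3 3]
Step 7: sold=3 (running total=26) -> [19 3 3]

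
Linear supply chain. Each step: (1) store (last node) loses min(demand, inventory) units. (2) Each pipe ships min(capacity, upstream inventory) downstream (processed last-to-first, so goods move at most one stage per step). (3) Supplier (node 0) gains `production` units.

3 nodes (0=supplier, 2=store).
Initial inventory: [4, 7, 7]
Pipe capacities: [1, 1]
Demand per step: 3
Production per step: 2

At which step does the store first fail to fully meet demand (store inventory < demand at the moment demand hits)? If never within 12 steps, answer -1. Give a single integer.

Step 1: demand=3,sold=3 ship[1->2]=1 ship[0->1]=1 prod=2 -> [5 7 5]
Step 2: demand=3,sold=3 ship[1->2]=1 ship[0->1]=1 prod=2 -> [6 7 3]
Step 3: demand=3,sold=3 ship[1->2]=1 ship[0->1]=1 prod=2 -> [7 7 1]
Step 4: demand=3,sold=1 ship[1->2]=1 ship[0->1]=1 prod=2 -> [8 7 1]
Step 5: demand=3,sold=1 ship[1->2]=1 ship[0->1]=1 prod=2 -> [9 7 1]
Step 6: demand=3,sold=1 ship[1->2]=1 ship[0->1]=1 prod=2 -> [10 7 1]
Step 7: demand=3,sold=1 ship[1->2]=1 ship[0->1]=1 prod=2 -> [11 7 1]
Step 8: demand=3,sold=1 ship[1->2]=1 ship[0->1]=1 prod=2 -> [12 7 1]
Step 9: demand=3,sold=1 ship[1->2]=1 ship[0->1]=1 prod=2 -> [13 7 1]
Step 10: demand=3,sold=1 ship[1->2]=1 ship[0->1]=1 prod=2 -> [14 7 1]
Step 11: demand=3,sold=1 ship[1->2]=1 ship[0->1]=1 prod=2 -> [15 7 1]
Step 12: demand=3,sold=1 ship[1->2]=1 ship[0->1]=1 prod=2 -> [16 7 1]
First stockout at step 4

4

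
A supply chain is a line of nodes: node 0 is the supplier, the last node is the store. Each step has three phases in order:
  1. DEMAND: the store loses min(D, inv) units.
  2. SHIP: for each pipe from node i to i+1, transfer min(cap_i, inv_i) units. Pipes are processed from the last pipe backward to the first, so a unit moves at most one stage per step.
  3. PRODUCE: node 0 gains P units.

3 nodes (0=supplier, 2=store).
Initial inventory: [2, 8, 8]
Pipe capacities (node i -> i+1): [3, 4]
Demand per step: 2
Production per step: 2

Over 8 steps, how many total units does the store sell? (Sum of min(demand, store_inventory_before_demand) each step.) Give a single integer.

Answer: 16

Derivation:
Step 1: sold=2 (running total=2) -> [2 6 10]
Step 2: sold=2 (running total=4) -> [2 4 12]
Step 3: sold=2 (running total=6) -> [2 2 14]
Step 4: sold=2 (running total=8) -> [2 2 14]
Step 5: sold=2 (running total=10) -> [2 2 14]
Step 6: sold=2 (running total=12) -> [2 2 14]
Step 7: sold=2 (running total=14) -> [2 2 14]
Step 8: sold=2 (running total=16) -> [2 2 14]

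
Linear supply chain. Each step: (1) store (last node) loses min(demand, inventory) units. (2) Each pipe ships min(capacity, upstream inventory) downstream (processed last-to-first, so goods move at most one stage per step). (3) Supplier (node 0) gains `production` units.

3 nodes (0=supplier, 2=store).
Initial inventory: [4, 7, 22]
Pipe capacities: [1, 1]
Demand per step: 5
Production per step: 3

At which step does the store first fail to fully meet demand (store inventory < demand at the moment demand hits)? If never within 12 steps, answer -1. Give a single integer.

Step 1: demand=5,sold=5 ship[1->2]=1 ship[0->1]=1 prod=3 -> [6 7 18]
Step 2: demand=5,sold=5 ship[1->2]=1 ship[0->1]=1 prod=3 -> [8 7 14]
Step 3: demand=5,sold=5 ship[1->2]=1 ship[0->1]=1 prod=3 -> [10 7 10]
Step 4: demand=5,sold=5 ship[1->2]=1 ship[0->1]=1 prod=3 -> [12 7 6]
Step 5: demand=5,sold=5 ship[1->2]=1 ship[0->1]=1 prod=3 -> [14 7 2]
Step 6: demand=5,sold=2 ship[1->2]=1 ship[0->1]=1 prod=3 -> [16 7 1]
Step 7: demand=5,sold=1 ship[1->2]=1 ship[0->1]=1 prod=3 -> [18 7 1]
Step 8: demand=5,sold=1 ship[1->2]=1 ship[0->1]=1 prod=3 -> [20 7 1]
Step 9: demand=5,sold=1 ship[1->2]=1 ship[0->1]=1 prod=3 -> [22 7 1]
Step 10: demand=5,sold=1 ship[1->2]=1 ship[0->1]=1 prod=3 -> [24 7 1]
Step 11: demand=5,sold=1 ship[1->2]=1 ship[0->1]=1 prod=3 -> [26 7 1]
Step 12: demand=5,sold=1 ship[1->2]=1 ship[0->1]=1 prod=3 -> [28 7 1]
First stockout at step 6

6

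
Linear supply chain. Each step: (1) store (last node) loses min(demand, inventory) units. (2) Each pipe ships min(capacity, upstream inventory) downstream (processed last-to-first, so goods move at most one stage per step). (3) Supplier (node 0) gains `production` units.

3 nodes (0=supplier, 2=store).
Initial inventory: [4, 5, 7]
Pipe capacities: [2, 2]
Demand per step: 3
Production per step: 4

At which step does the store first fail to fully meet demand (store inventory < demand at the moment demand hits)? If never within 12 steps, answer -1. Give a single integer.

Step 1: demand=3,sold=3 ship[1->2]=2 ship[0->1]=2 prod=4 -> [6 5 6]
Step 2: demand=3,sold=3 ship[1->2]=2 ship[0->1]=2 prod=4 -> [8 5 5]
Step 3: demand=3,sold=3 ship[1->2]=2 ship[0->1]=2 prod=4 -> [10 5 4]
Step 4: demand=3,sold=3 ship[1->2]=2 ship[0->1]=2 prod=4 -> [12 5 3]
Step 5: demand=3,sold=3 ship[1->2]=2 ship[0->1]=2 prod=4 -> [14 5 2]
Step 6: demand=3,sold=2 ship[1->2]=2 ship[0->1]=2 prod=4 -> [16 5 2]
Step 7: demand=3,sold=2 ship[1->2]=2 ship[0->1]=2 prod=4 -> [18 5 2]
Step 8: demand=3,sold=2 ship[1->2]=2 ship[0->1]=2 prod=4 -> [20 5 2]
Step 9: demand=3,sold=2 ship[1->2]=2 ship[0->1]=2 prod=4 -> [22 5 2]
Step 10: demand=3,sold=2 ship[1->2]=2 ship[0->1]=2 prod=4 -> [24 5 2]
Step 11: demand=3,sold=2 ship[1->2]=2 ship[0->1]=2 prod=4 -> [26 5 2]
Step 12: demand=3,sold=2 ship[1->2]=2 ship[0->1]=2 prod=4 -> [28 5 2]
First stockout at step 6

6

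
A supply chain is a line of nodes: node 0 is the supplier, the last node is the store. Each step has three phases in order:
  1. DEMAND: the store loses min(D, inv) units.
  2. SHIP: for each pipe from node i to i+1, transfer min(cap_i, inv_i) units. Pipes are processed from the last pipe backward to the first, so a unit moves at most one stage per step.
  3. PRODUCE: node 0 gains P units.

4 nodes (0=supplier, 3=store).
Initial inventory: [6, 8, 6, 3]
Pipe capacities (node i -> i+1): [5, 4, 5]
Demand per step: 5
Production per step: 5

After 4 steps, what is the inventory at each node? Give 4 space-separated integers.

Step 1: demand=5,sold=3 ship[2->3]=5 ship[1->2]=4 ship[0->1]=5 prod=5 -> inv=[6 9 5 5]
Step 2: demand=5,sold=5 ship[2->3]=5 ship[1->2]=4 ship[0->1]=5 prod=5 -> inv=[6 10 4 5]
Step 3: demand=5,sold=5 ship[2->3]=4 ship[1->2]=4 ship[0->1]=5 prod=5 -> inv=[6 11 4 4]
Step 4: demand=5,sold=4 ship[2->3]=4 ship[1->2]=4 ship[0->1]=5 prod=5 -> inv=[6 12 4 4]

6 12 4 4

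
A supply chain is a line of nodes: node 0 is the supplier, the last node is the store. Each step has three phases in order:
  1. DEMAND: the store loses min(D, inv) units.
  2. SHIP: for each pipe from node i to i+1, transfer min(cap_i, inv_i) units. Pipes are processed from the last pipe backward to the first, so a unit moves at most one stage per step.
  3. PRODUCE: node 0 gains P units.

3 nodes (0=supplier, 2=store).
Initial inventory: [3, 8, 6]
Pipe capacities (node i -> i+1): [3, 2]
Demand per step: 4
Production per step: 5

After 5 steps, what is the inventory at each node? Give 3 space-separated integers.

Step 1: demand=4,sold=4 ship[1->2]=2 ship[0->1]=3 prod=5 -> inv=[5 9 4]
Step 2: demand=4,sold=4 ship[1->2]=2 ship[0->1]=3 prod=5 -> inv=[7 10 2]
Step 3: demand=4,sold=2 ship[1->2]=2 ship[0->1]=3 prod=5 -> inv=[9 11 2]
Step 4: demand=4,sold=2 ship[1->2]=2 ship[0->1]=3 prod=5 -> inv=[11 12 2]
Step 5: demand=4,sold=2 ship[1->2]=2 ship[0->1]=3 prod=5 -> inv=[13 13 2]

13 13 2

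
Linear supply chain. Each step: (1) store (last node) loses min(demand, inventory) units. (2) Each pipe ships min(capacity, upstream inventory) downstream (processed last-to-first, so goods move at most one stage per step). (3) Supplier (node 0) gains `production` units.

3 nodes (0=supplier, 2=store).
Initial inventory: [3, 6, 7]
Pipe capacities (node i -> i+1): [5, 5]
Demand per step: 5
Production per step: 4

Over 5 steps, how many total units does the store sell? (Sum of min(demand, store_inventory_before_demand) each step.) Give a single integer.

Step 1: sold=5 (running total=5) -> [4 4 7]
Step 2: sold=5 (running total=10) -> [4 4 6]
Step 3: sold=5 (running total=15) -> [4 4 5]
Step 4: sold=5 (running total=20) -> [4 4 4]
Step 5: sold=4 (running total=24) -> [4 4 4]

Answer: 24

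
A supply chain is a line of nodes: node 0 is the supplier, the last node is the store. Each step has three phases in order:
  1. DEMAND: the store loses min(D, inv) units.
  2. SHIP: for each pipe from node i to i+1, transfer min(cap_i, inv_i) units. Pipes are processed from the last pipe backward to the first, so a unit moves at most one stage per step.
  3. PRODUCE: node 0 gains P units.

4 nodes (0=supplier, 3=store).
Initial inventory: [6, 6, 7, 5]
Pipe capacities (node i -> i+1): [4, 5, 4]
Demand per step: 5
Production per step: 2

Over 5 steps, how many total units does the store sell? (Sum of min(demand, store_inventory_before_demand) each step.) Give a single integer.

Answer: 21

Derivation:
Step 1: sold=5 (running total=5) -> [4 5 8 4]
Step 2: sold=4 (running total=9) -> [2 4 9 4]
Step 3: sold=4 (running total=13) -> [2 2 9 4]
Step 4: sold=4 (running total=17) -> [2 2 7 4]
Step 5: sold=4 (running total=21) -> [2 2 5 4]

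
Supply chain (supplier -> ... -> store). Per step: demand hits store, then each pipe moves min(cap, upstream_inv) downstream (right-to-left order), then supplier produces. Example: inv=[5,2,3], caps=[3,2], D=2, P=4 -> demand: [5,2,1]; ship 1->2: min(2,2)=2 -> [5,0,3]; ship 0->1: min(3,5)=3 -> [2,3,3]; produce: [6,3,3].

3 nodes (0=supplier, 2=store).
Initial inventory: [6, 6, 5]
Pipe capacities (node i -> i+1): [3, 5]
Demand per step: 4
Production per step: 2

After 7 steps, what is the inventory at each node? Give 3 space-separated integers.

Step 1: demand=4,sold=4 ship[1->2]=5 ship[0->1]=3 prod=2 -> inv=[5 4 6]
Step 2: demand=4,sold=4 ship[1->2]=4 ship[0->1]=3 prod=2 -> inv=[4 3 6]
Step 3: demand=4,sold=4 ship[1->2]=3 ship[0->1]=3 prod=2 -> inv=[3 3 5]
Step 4: demand=4,sold=4 ship[1->2]=3 ship[0->1]=3 prod=2 -> inv=[2 3 4]
Step 5: demand=4,sold=4 ship[1->2]=3 ship[0->1]=2 prod=2 -> inv=[2 2 3]
Step 6: demand=4,sold=3 ship[1->2]=2 ship[0->1]=2 prod=2 -> inv=[2 2 2]
Step 7: demand=4,sold=2 ship[1->2]=2 ship[0->1]=2 prod=2 -> inv=[2 2 2]

2 2 2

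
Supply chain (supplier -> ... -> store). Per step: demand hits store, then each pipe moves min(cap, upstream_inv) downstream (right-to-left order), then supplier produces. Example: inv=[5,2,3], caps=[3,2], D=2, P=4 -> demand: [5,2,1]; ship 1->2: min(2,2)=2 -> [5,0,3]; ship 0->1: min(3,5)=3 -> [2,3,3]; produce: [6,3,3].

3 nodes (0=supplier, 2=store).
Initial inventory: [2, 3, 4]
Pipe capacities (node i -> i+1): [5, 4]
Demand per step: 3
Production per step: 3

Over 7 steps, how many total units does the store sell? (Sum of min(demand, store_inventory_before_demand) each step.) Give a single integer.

Answer: 21

Derivation:
Step 1: sold=3 (running total=3) -> [3 2 4]
Step 2: sold=3 (running total=6) -> [3 3 3]
Step 3: sold=3 (running total=9) -> [3 3 3]
Step 4: sold=3 (running total=12) -> [3 3 3]
Step 5: sold=3 (running total=15) -> [3 3 3]
Step 6: sold=3 (running total=18) -> [3 3 3]
Step 7: sold=3 (running total=21) -> [3 3 3]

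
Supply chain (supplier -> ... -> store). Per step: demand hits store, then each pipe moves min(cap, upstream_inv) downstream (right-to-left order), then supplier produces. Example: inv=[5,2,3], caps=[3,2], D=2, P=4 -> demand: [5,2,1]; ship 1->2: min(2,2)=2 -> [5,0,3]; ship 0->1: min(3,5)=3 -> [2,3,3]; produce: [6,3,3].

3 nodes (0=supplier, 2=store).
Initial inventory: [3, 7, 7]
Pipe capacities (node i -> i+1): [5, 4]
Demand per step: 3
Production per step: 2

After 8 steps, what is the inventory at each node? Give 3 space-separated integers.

Step 1: demand=3,sold=3 ship[1->2]=4 ship[0->1]=3 prod=2 -> inv=[2 6 8]
Step 2: demand=3,sold=3 ship[1->2]=4 ship[0->1]=2 prod=2 -> inv=[2 4 9]
Step 3: demand=3,sold=3 ship[1->2]=4 ship[0->1]=2 prod=2 -> inv=[2 2 10]
Step 4: demand=3,sold=3 ship[1->2]=2 ship[0->1]=2 prod=2 -> inv=[2 2 9]
Step 5: demand=3,sold=3 ship[1->2]=2 ship[0->1]=2 prod=2 -> inv=[2 2 8]
Step 6: demand=3,sold=3 ship[1->2]=2 ship[0->1]=2 prod=2 -> inv=[2 2 7]
Step 7: demand=3,sold=3 ship[1->2]=2 ship[0->1]=2 prod=2 -> inv=[2 2 6]
Step 8: demand=3,sold=3 ship[1->2]=2 ship[0->1]=2 prod=2 -> inv=[2 2 5]

2 2 5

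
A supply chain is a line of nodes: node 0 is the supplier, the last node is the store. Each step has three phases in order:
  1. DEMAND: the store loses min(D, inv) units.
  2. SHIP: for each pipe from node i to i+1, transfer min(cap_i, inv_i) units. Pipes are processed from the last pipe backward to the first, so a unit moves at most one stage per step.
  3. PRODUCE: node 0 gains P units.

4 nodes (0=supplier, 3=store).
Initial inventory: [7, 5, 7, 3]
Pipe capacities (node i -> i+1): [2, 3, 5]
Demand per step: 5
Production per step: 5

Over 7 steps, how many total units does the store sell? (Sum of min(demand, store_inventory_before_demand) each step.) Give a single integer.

Step 1: sold=3 (running total=3) -> [10 4 5 5]
Step 2: sold=5 (running total=8) -> [13 3 3 5]
Step 3: sold=5 (running total=13) -> [16 2 3 3]
Step 4: sold=3 (running total=16) -> [19 2 2 3]
Step 5: sold=3 (running total=19) -> [22 2 2 2]
Step 6: sold=2 (running total=21) -> [25 2 2 2]
Step 7: sold=2 (running total=23) -> [28 2 2 2]

Answer: 23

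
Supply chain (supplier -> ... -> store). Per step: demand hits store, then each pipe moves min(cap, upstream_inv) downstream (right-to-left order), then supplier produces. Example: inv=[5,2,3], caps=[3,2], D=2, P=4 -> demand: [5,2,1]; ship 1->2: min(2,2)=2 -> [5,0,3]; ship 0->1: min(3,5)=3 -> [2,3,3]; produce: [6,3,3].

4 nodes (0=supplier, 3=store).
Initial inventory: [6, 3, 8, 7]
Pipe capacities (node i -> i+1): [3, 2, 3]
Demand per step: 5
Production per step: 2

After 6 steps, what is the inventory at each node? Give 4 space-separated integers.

Step 1: demand=5,sold=5 ship[2->3]=3 ship[1->2]=2 ship[0->1]=3 prod=2 -> inv=[5 4 7 5]
Step 2: demand=5,sold=5 ship[2->3]=3 ship[1->2]=2 ship[0->1]=3 prod=2 -> inv=[4 5 6 3]
Step 3: demand=5,sold=3 ship[2->3]=3 ship[1->2]=2 ship[0->1]=3 prod=2 -> inv=[3 6 5 3]
Step 4: demand=5,sold=3 ship[2->3]=3 ship[1->2]=2 ship[0->1]=3 prod=2 -> inv=[2 7 4 3]
Step 5: demand=5,sold=3 ship[2->3]=3 ship[1->2]=2 ship[0->1]=2 prod=2 -> inv=[2 7 3 3]
Step 6: demand=5,sold=3 ship[2->3]=3 ship[1->2]=2 ship[0->1]=2 prod=2 -> inv=[2 7 2 3]

2 7 2 3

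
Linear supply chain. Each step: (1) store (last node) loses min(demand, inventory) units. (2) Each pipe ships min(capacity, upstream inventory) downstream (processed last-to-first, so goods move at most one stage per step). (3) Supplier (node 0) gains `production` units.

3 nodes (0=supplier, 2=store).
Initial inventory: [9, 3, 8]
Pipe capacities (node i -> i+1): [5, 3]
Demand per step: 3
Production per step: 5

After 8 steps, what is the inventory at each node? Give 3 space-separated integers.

Step 1: demand=3,sold=3 ship[1->2]=3 ship[0->1]=5 prod=5 -> inv=[9 5 8]
Step 2: demand=3,sold=3 ship[1->2]=3 ship[0->1]=5 prod=5 -> inv=[9 7 8]
Step 3: demand=3,sold=3 ship[1->2]=3 ship[0->1]=5 prod=5 -> inv=[9 9 8]
Step 4: demand=3,sold=3 ship[1->2]=3 ship[0->1]=5 prod=5 -> inv=[9 11 8]
Step 5: demand=3,sold=3 ship[1->2]=3 ship[0->1]=5 prod=5 -> inv=[9 13 8]
Step 6: demand=3,sold=3 ship[1->2]=3 ship[0->1]=5 prod=5 -> inv=[9 15 8]
Step 7: demand=3,sold=3 ship[1->2]=3 ship[0->1]=5 prod=5 -> inv=[9 17 8]
Step 8: demand=3,sold=3 ship[1->2]=3 ship[0->1]=5 prod=5 -> inv=[9 19 8]

9 19 8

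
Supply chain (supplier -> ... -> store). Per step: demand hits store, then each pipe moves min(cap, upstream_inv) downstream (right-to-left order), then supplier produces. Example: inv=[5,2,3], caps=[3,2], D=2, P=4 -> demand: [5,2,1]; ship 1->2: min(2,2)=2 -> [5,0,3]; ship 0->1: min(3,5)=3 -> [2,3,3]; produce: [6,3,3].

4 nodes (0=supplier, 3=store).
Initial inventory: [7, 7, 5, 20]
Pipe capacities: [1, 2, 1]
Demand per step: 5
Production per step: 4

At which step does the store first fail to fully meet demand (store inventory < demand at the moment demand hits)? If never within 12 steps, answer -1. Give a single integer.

Step 1: demand=5,sold=5 ship[2->3]=1 ship[1->2]=2 ship[0->1]=1 prod=4 -> [10 6 6 16]
Step 2: demand=5,sold=5 ship[2->3]=1 ship[1->2]=2 ship[0->1]=1 prod=4 -> [13 5 7 12]
Step 3: demand=5,sold=5 ship[2->3]=1 ship[1->2]=2 ship[0->1]=1 prod=4 -> [16 4 8 8]
Step 4: demand=5,sold=5 ship[2->3]=1 ship[1->2]=2 ship[0->1]=1 prod=4 -> [19 3 9 4]
Step 5: demand=5,sold=4 ship[2->3]=1 ship[1->2]=2 ship[0->1]=1 prod=4 -> [22 2 10 1]
Step 6: demand=5,sold=1 ship[2->3]=1 ship[1->2]=2 ship[0->1]=1 prod=4 -> [25 1 11 1]
Step 7: demand=5,sold=1 ship[2->3]=1 ship[1->2]=1 ship[0->1]=1 prod=4 -> [28 1 11 1]
Step 8: demand=5,sold=1 ship[2->3]=1 ship[1->2]=1 ship[0->1]=1 prod=4 -> [31 1 11 1]
Step 9: demand=5,sold=1 ship[2->3]=1 ship[1->2]=1 ship[0->1]=1 prod=4 -> [34 1 11 1]
Step 10: demand=5,sold=1 ship[2->3]=1 ship[1->2]=1 ship[0->1]=1 prod=4 -> [37 1 11 1]
Step 11: demand=5,sold=1 ship[2->3]=1 ship[1->2]=1 ship[0->1]=1 prod=4 -> [40 1 11 1]
Step 12: demand=5,sold=1 ship[2->3]=1 ship[1->2]=1 ship[0->1]=1 prod=4 -> [43 1 11 1]
First stockout at step 5

5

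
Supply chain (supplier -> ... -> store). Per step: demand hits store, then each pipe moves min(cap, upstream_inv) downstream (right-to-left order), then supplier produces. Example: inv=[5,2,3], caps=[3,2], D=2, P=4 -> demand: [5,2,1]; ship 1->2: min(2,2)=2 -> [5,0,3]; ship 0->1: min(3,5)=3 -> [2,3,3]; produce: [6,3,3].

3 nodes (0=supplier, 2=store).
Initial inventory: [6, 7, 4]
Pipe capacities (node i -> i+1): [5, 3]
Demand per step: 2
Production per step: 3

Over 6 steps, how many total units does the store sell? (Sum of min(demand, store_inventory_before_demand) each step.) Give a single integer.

Step 1: sold=2 (running total=2) -> [4 9 5]
Step 2: sold=2 (running total=4) -> [3 10 6]
Step 3: sold=2 (running total=6) -> [3 10 7]
Step 4: sold=2 (running total=8) -> [3 10 8]
Step 5: sold=2 (running total=10) -> [3 10 9]
Step 6: sold=2 (running total=12) -> [3 10 10]

Answer: 12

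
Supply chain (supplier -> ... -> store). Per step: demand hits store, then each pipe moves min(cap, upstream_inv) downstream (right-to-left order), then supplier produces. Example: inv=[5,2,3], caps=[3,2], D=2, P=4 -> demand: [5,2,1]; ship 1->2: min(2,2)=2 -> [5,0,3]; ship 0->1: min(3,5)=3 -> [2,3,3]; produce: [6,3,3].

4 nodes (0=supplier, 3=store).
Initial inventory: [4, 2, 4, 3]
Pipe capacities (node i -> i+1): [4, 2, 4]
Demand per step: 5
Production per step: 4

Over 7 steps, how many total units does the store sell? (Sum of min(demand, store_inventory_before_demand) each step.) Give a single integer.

Step 1: sold=3 (running total=3) -> [4 4 2 4]
Step 2: sold=4 (running total=7) -> [4 6 2 2]
Step 3: sold=2 (running total=9) -> [4 8 2 2]
Step 4: sold=2 (running total=11) -> [4 10 2 2]
Step 5: sold=2 (running total=13) -> [4 12 2 2]
Step 6: sold=2 (running total=15) -> [4 14 2 2]
Step 7: sold=2 (running total=17) -> [4 16 2 2]

Answer: 17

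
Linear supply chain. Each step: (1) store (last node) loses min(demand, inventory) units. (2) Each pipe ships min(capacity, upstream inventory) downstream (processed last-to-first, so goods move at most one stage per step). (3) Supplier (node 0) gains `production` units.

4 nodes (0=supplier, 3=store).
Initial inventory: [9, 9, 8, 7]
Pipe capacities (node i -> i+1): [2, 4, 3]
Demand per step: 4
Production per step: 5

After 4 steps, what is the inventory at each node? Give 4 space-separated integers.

Step 1: demand=4,sold=4 ship[2->3]=3 ship[1->2]=4 ship[0->1]=2 prod=5 -> inv=[12 7 9 6]
Step 2: demand=4,sold=4 ship[2->3]=3 ship[1->2]=4 ship[0->1]=2 prod=5 -> inv=[15 5 10 5]
Step 3: demand=4,sold=4 ship[2->3]=3 ship[1->2]=4 ship[0->1]=2 prod=5 -> inv=[18 3 11 4]
Step 4: demand=4,sold=4 ship[2->3]=3 ship[1->2]=3 ship[0->1]=2 prod=5 -> inv=[21 2 11 3]

21 2 11 3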